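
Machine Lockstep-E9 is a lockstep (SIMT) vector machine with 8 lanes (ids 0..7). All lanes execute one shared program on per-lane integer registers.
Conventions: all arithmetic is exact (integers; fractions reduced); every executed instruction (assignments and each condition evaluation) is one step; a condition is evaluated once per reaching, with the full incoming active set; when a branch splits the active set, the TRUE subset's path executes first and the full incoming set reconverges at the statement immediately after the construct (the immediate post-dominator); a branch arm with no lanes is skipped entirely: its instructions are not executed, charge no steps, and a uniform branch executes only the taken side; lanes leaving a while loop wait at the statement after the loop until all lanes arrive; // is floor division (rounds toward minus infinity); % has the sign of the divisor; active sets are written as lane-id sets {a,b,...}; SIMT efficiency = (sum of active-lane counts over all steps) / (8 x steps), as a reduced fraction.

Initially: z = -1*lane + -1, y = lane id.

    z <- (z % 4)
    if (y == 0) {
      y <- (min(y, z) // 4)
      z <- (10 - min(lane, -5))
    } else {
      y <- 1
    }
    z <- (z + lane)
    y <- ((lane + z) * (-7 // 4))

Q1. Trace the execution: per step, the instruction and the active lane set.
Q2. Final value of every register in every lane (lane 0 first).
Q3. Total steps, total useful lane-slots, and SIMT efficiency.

step 0: z <- (z % 4)                 {0,1,2,3,4,5,6,7}
step 1: eval (y == 0)                {0,1,2,3,4,5,6,7}
step 2: y <- (min(y, z) // 4)        {0}
step 3: z <- (10 - min(lane, -5))    {0}
step 4: y <- 1                       {1,2,3,4,5,6,7}
step 5: z <- (z + lane)              {0,1,2,3,4,5,6,7}
step 6: y <- ((lane + z) * (-7 // 4)) {0,1,2,3,4,5,6,7}

Answer: 7 steps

z: 15,3,3,3,7,7,7,7
y: -30,-8,-10,-12,-22,-24,-26,-28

steps = 7; useful = 41; efficiency = 41/56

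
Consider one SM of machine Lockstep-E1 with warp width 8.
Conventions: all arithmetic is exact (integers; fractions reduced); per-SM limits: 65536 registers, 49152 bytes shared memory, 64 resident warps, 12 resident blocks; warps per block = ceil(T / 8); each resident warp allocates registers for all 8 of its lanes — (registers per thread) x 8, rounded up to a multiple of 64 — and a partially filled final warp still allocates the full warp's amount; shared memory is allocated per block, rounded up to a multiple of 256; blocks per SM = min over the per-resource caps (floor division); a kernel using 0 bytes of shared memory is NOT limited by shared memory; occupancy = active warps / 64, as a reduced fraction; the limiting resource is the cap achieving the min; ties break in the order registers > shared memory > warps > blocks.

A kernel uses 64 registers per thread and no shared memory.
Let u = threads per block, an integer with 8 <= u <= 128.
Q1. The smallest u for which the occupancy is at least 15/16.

Answer: u = 33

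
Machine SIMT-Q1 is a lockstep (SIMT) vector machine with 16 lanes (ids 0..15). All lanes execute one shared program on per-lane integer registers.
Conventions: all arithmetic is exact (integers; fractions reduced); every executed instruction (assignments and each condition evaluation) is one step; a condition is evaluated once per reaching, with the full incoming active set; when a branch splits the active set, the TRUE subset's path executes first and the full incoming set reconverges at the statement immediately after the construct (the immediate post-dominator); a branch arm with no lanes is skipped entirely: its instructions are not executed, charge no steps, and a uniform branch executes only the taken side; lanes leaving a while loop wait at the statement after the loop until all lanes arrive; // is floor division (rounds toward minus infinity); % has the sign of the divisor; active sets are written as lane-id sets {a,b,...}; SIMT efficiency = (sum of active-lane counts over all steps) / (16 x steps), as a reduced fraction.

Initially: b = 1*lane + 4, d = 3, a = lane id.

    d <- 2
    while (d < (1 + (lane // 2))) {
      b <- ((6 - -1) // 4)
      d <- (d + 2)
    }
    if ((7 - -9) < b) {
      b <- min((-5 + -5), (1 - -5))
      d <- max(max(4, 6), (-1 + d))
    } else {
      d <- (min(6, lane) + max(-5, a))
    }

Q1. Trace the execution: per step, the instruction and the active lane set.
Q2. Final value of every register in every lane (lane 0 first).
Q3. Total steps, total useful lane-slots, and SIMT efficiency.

step 0: d <- 2                       {0,1,2,3,4,5,6,7,8,9,10,11,12,13,14,15}
step 1: eval (d < (1 + (lane // 2))) {0,1,2,3,4,5,6,7,8,9,10,11,12,13,14,15}
step 2: b <- ((6 - -1) // 4)         {4,5,6,7,8,9,10,11,12,13,14,15}
step 3: d <- (d + 2)                 {4,5,6,7,8,9,10,11,12,13,14,15}
step 4: eval (d < (1 + (lane // 2))) {4,5,6,7,8,9,10,11,12,13,14,15}
step 5: b <- ((6 - -1) // 4)         {8,9,10,11,12,13,14,15}
step 6: d <- (d + 2)                 {8,9,10,11,12,13,14,15}
step 7: eval (d < (1 + (lane // 2))) {8,9,10,11,12,13,14,15}
step 8: b <- ((6 - -1) // 4)         {12,13,14,15}
step 9: d <- (d + 2)                 {12,13,14,15}
step 10: eval (d < (1 + (lane // 2))) {12,13,14,15}
step 11: eval ((7 - -9) < b)          {0,1,2,3,4,5,6,7,8,9,10,11,12,13,14,15}
step 12: d <- (min(6, lane) + max(-5, a)) {0,1,2,3,4,5,6,7,8,9,10,11,12,13,14,15}

Answer: 13 steps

b: 4,5,6,7,1,1,1,1,1,1,1,1,1,1,1,1
d: 0,2,4,6,8,10,12,13,14,15,16,17,18,19,20,21
a: 0,1,2,3,4,5,6,7,8,9,10,11,12,13,14,15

steps = 13; useful = 136; efficiency = 136/208 = 17/26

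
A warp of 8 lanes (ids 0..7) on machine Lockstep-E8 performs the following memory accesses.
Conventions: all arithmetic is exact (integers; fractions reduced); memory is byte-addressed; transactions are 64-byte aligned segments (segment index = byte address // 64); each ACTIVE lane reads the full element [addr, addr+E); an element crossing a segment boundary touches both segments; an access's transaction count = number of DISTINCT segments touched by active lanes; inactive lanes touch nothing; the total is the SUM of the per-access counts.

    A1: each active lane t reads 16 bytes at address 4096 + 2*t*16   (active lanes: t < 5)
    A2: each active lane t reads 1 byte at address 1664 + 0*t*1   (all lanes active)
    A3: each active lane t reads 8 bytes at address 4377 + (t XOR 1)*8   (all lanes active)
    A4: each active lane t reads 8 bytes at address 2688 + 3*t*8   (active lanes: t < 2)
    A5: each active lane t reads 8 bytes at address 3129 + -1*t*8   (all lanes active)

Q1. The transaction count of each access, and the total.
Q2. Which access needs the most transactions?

A1: 3 transactions
A2: 1 transaction
A3: 2 transactions
A4: 1 transaction
A5: 2 transactions

Answer: 3,1,2,1,2; total 9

Answer: A1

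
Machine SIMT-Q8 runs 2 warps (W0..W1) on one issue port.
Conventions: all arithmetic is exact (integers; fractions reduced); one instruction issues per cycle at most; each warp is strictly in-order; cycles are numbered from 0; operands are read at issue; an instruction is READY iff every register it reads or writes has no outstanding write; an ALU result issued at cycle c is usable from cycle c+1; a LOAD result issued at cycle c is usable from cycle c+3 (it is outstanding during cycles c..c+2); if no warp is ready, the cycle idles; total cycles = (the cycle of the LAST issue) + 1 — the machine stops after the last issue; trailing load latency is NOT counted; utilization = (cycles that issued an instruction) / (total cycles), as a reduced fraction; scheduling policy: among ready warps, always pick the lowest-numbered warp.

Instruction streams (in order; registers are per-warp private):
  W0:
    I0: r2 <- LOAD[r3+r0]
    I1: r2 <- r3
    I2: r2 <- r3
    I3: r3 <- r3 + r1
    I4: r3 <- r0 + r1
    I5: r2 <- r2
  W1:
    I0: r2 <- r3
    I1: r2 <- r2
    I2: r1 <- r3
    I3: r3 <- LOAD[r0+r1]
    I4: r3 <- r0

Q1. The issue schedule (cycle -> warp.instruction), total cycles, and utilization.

cycle 0: W0.I0
cycle 1: W1.I0
cycle 2: W1.I1
cycle 3: W0.I1
cycle 4: W0.I2
cycle 5: W0.I3
cycle 6: W0.I4
cycle 7: W0.I5
cycle 8: W1.I2
cycle 9: W1.I3
cycle 10: idle
cycle 11: idle
cycle 12: W1.I4

Answer: 13 cycles, utilization 11/13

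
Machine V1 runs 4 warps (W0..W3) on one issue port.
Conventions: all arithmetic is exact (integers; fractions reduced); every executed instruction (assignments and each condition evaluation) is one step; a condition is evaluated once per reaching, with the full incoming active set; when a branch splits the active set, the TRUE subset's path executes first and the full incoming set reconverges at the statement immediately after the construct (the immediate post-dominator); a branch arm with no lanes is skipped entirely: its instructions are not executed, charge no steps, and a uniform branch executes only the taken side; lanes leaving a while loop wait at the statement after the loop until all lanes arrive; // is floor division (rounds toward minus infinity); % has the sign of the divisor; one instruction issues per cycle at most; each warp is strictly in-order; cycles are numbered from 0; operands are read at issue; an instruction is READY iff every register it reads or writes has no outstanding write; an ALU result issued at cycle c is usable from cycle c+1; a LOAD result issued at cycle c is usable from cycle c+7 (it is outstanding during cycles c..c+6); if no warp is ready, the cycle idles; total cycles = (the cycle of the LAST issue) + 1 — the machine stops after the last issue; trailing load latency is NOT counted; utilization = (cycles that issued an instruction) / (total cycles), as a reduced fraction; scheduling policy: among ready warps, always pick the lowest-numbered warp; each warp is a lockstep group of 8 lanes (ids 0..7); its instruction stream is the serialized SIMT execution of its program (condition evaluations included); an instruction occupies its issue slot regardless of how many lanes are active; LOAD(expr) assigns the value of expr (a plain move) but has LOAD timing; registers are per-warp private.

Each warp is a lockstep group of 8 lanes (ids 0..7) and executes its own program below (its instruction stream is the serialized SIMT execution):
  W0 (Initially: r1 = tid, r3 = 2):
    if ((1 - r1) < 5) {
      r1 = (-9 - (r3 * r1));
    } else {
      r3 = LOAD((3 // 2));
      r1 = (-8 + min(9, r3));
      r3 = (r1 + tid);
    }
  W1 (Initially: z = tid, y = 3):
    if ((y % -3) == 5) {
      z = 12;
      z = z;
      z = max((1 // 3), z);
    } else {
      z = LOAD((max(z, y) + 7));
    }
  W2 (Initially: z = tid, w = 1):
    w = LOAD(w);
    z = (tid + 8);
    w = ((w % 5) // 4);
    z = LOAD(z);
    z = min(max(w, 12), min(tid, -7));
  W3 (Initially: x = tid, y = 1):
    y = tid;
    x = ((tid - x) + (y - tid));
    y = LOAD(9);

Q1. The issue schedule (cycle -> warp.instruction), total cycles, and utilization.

cycle 0: W0.I0
cycle 1: W0.I1
cycle 2: W1.I0
cycle 3: W1.I1
cycle 4: W2.I0
cycle 5: W2.I1
cycle 6: W3.I0
cycle 7: W3.I1
cycle 8: W3.I2
cycle 9: idle
cycle 10: idle
cycle 11: W2.I2
cycle 12: W2.I3
cycle 13: idle
cycle 14: idle
cycle 15: idle
cycle 16: idle
cycle 17: idle
cycle 18: idle
cycle 19: W2.I4

Answer: 20 cycles, utilization 3/5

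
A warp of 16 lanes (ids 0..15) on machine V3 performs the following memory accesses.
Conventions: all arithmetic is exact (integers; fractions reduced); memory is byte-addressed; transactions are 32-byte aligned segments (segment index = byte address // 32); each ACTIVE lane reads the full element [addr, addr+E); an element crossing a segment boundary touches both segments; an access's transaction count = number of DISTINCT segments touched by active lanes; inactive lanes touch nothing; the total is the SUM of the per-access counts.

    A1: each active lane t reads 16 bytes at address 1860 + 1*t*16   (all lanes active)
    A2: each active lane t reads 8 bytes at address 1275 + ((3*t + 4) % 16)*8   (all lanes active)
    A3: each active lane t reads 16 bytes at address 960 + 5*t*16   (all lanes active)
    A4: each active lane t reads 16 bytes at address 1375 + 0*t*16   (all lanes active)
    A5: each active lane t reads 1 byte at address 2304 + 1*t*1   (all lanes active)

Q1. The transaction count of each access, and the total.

A1: 9 transactions
A2: 5 transactions
A3: 16 transactions
A4: 2 transactions
A5: 1 transaction

Answer: 9,5,16,2,1; total 33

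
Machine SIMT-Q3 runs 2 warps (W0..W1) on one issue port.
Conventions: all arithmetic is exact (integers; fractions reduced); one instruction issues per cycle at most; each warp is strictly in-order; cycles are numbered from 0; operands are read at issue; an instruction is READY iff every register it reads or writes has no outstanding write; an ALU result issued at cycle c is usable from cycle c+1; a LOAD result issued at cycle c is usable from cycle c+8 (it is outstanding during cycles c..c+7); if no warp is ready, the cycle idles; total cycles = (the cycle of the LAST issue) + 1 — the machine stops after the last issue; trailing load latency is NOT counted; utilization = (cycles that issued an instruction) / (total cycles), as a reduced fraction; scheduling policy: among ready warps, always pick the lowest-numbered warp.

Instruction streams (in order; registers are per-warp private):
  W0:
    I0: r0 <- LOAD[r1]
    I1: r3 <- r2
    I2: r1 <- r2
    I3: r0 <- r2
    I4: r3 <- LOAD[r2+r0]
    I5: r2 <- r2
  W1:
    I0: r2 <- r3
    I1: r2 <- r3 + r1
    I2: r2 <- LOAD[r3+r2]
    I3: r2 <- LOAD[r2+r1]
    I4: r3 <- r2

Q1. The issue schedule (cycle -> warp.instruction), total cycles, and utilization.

cycle 0: W0.I0
cycle 1: W0.I1
cycle 2: W0.I2
cycle 3: W1.I0
cycle 4: W1.I1
cycle 5: W1.I2
cycle 6: idle
cycle 7: idle
cycle 8: W0.I3
cycle 9: W0.I4
cycle 10: W0.I5
cycle 11: idle
cycle 12: idle
cycle 13: W1.I3
cycle 14: idle
cycle 15: idle
cycle 16: idle
cycle 17: idle
cycle 18: idle
cycle 19: idle
cycle 20: idle
cycle 21: W1.I4

Answer: 22 cycles, utilization 1/2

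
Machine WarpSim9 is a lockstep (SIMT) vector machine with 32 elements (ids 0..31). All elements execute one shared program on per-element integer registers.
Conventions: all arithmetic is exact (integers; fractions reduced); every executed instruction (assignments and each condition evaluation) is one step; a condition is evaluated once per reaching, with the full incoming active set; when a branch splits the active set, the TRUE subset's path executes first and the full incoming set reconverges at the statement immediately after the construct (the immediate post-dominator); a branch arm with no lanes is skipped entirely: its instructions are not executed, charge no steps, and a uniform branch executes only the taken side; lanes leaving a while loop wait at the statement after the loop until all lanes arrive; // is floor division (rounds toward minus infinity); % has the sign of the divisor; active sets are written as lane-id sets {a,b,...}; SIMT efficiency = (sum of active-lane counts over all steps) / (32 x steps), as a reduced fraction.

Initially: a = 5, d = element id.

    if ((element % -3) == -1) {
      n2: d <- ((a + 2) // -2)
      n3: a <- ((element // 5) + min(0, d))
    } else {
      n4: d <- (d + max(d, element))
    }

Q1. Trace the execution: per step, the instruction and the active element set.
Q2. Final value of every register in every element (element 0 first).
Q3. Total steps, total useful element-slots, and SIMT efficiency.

step 0: eval ((element % -3) == -1)  {0,1,2,3,4,5,6,7,8,9,10,11,12,13,14,15,16,17,18,19,20,21,22,23,24,25,26,27,28,29,30,31}
step 1: d <- ((a + 2) // -2)         {2,5,8,11,14,17,20,23,26,29}
step 2: a <- ((element // 5) + min(0, d)) {2,5,8,11,14,17,20,23,26,29}
step 3: d <- (d + max(d, element))   {0,1,3,4,6,7,9,10,12,13,15,16,18,19,21,22,24,25,27,28,30,31}

Answer: 4 steps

a: 5,5,-4,5,5,-3,5,5,-3,5,5,-2,5,5,-2,5,5,-1,5,5,0,5,5,0,5,5,1,5,5,1,5,5
d: 0,2,-4,6,8,-4,12,14,-4,18,20,-4,24,26,-4,30,32,-4,36,38,-4,42,44,-4,48,50,-4,54,56,-4,60,62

steps = 4; useful = 74; efficiency = 74/128 = 37/64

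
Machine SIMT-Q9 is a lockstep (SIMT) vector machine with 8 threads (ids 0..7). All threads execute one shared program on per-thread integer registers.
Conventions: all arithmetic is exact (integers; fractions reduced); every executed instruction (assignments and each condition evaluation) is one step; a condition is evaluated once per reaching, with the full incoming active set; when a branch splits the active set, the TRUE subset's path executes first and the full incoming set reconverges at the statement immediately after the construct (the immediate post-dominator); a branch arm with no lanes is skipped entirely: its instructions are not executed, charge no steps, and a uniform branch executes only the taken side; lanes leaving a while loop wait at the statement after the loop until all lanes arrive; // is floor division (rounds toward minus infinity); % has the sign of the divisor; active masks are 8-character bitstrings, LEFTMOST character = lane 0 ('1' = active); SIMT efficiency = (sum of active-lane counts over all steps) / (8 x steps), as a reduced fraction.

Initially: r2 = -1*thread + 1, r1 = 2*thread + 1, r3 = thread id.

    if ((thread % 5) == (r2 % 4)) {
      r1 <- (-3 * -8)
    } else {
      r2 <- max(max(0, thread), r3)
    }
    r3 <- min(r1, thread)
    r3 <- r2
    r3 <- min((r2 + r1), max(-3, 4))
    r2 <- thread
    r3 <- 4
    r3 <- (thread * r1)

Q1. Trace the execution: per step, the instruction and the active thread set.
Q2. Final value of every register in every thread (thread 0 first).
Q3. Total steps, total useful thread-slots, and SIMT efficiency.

step 0: eval ((thread % 5) == (r2 % 4)) 11111111
step 1: r1 <- (-3 * -8)              00000101
step 2: r2 <- max(max(0, thread), r3) 11111010
step 3: r3 <- min(r1, thread)        11111111
step 4: r3 <- r2                     11111111
step 5: r3 <- min((r2 + r1), max(-3, 4)) 11111111
step 6: r2 <- thread                 11111111
step 7: r3 <- 4                      11111111
step 8: r3 <- (thread * r1)          11111111

Answer: 9 steps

r2: 0,1,2,3,4,5,6,7
r1: 1,3,5,7,9,24,13,24
r3: 0,3,10,21,36,120,78,168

steps = 9; useful = 64; efficiency = 64/72 = 8/9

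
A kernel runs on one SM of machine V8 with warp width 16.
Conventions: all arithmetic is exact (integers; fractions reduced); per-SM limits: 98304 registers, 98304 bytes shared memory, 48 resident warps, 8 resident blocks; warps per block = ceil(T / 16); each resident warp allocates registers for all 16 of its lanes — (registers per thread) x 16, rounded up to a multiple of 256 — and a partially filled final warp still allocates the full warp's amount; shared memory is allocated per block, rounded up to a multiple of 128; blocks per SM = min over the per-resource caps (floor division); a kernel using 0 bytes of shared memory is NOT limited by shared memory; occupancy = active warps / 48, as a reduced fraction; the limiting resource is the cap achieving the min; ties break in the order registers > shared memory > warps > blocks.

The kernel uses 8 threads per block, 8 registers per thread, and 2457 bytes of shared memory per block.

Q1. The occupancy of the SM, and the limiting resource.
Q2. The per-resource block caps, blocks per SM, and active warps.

Answer: occupancy 1/6, limited by blocks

registers: 384 blocks
shared memory: 38 blocks
warps: 48 blocks
blocks: 8 blocks

Answer: 8 blocks, 8 active warps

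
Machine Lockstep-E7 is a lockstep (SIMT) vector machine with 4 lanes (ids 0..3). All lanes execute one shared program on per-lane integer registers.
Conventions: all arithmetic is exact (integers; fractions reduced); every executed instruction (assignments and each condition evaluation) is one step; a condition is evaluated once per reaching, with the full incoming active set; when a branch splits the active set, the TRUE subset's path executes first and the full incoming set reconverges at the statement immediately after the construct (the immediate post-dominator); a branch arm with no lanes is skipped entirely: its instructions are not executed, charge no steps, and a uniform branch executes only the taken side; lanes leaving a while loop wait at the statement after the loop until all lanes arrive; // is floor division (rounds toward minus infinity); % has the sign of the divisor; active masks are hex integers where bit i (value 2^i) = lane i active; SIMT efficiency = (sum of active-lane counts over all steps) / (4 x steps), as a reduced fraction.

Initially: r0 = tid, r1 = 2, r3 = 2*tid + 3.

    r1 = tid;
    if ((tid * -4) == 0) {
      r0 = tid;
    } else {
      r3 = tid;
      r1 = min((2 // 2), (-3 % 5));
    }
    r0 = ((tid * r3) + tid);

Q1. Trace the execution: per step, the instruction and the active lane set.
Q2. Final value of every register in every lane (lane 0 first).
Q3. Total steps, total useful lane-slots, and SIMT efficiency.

step 0: r1 <- tid                    0xf
step 1: eval ((tid * -4) == 0)       0xf
step 2: r0 <- tid                    0x1
step 3: r3 <- tid                    0xe
step 4: r1 <- min((2 // 2), (-3 % 5)) 0xe
step 5: r0 <- ((tid * r3) + tid)     0xf

Answer: 6 steps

r0: 0,2,6,12
r1: 0,1,1,1
r3: 3,1,2,3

steps = 6; useful = 19; efficiency = 19/24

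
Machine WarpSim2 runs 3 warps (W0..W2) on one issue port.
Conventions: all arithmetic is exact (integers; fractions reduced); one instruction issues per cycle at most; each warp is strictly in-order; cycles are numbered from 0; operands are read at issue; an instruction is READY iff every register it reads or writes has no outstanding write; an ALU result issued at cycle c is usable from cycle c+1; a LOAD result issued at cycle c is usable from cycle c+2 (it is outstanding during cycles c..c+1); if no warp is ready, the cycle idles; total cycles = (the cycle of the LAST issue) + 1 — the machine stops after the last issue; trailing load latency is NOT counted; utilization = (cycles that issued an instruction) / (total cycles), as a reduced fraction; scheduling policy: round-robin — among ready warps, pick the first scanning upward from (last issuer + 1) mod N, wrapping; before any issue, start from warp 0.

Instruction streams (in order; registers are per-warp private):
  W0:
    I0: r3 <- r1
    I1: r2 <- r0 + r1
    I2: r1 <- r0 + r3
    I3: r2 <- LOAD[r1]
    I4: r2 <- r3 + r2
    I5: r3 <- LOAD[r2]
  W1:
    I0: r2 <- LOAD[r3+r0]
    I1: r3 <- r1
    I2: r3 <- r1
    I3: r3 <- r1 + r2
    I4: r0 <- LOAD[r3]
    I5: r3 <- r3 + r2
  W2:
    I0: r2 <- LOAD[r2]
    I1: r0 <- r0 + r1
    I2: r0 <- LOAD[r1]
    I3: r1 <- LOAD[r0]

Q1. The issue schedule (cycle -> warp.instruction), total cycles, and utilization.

cycle 0: W0.I0
cycle 1: W1.I0
cycle 2: W2.I0
cycle 3: W0.I1
cycle 4: W1.I1
cycle 5: W2.I1
cycle 6: W0.I2
cycle 7: W1.I2
cycle 8: W2.I2
cycle 9: W0.I3
cycle 10: W1.I3
cycle 11: W2.I3
cycle 12: W0.I4
cycle 13: W1.I4
cycle 14: W0.I5
cycle 15: W1.I5

Answer: 16 cycles, utilization 1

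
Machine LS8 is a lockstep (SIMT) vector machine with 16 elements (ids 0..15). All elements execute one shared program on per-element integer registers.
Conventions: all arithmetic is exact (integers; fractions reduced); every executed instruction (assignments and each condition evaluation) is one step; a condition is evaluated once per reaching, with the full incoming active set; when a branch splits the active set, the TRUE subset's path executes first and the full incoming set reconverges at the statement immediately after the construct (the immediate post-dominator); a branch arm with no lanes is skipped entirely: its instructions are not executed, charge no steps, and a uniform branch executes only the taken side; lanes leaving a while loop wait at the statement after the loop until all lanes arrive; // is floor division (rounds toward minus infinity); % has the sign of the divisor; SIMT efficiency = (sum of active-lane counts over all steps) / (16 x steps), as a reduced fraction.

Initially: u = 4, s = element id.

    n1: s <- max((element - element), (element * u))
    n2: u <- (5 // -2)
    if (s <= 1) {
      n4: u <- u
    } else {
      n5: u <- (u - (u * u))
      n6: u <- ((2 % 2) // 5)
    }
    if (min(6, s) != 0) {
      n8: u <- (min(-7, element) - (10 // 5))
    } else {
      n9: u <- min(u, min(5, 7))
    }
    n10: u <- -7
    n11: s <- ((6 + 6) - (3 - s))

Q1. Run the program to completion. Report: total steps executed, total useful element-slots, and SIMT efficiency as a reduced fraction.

Answer: 11 steps, 143 useful, 13/16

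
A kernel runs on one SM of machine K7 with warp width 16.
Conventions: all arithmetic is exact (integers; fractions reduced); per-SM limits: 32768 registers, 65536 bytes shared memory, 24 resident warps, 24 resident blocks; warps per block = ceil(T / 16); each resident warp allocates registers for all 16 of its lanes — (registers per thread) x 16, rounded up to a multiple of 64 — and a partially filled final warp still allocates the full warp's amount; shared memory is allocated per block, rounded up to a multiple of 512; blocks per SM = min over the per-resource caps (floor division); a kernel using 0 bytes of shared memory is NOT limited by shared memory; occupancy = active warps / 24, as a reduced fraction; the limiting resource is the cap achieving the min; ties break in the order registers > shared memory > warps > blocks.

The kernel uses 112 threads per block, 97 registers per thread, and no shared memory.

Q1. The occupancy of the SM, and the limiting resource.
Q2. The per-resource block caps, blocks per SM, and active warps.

Answer: occupancy 7/12, limited by registers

registers: 2 blocks
shared memory: no limit (kernel uses none)
warps: 3 blocks
blocks: 24 blocks

Answer: 2 blocks, 14 active warps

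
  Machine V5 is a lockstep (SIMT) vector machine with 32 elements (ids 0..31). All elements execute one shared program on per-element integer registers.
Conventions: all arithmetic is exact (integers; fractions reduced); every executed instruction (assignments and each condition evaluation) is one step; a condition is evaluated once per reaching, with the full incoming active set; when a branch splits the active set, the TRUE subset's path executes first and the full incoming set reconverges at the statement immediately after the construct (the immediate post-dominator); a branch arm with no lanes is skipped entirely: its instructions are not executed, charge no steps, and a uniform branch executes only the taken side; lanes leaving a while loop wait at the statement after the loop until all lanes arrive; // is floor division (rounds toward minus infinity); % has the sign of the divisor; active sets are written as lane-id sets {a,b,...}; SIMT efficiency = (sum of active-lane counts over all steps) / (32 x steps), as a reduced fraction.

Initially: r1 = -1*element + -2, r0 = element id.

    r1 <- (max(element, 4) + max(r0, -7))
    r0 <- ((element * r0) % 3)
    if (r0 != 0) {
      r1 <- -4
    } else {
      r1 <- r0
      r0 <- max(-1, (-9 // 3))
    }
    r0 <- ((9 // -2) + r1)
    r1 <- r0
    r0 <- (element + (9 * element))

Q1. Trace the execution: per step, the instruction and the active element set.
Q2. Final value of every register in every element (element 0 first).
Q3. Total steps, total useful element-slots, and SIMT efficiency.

step 0: r1 <- (max(element, 4) + max(r0, -7)) {0,1,2,3,4,5,6,7,8,9,10,11,12,13,14,15,16,17,18,19,20,21,22,23,24,25,26,27,28,29,30,31}
step 1: r0 <- ((element * r0) % 3)   {0,1,2,3,4,5,6,7,8,9,10,11,12,13,14,15,16,17,18,19,20,21,22,23,24,25,26,27,28,29,30,31}
step 2: eval (r0 != 0)               {0,1,2,3,4,5,6,7,8,9,10,11,12,13,14,15,16,17,18,19,20,21,22,23,24,25,26,27,28,29,30,31}
step 3: r1 <- -4                     {1,2,4,5,7,8,10,11,13,14,16,17,19,20,22,23,25,26,28,29,31}
step 4: r1 <- r0                     {0,3,6,9,12,15,18,21,24,27,30}
step 5: r0 <- max(-1, (-9 // 3))     {0,3,6,9,12,15,18,21,24,27,30}
step 6: r0 <- ((9 // -2) + r1)       {0,1,2,3,4,5,6,7,8,9,10,11,12,13,14,15,16,17,18,19,20,21,22,23,24,25,26,27,28,29,30,31}
step 7: r1 <- r0                     {0,1,2,3,4,5,6,7,8,9,10,11,12,13,14,15,16,17,18,19,20,21,22,23,24,25,26,27,28,29,30,31}
step 8: r0 <- (element + (9 * element)) {0,1,2,3,4,5,6,7,8,9,10,11,12,13,14,15,16,17,18,19,20,21,22,23,24,25,26,27,28,29,30,31}

Answer: 9 steps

r1: -5,-9,-9,-5,-9,-9,-5,-9,-9,-5,-9,-9,-5,-9,-9,-5,-9,-9,-5,-9,-9,-5,-9,-9,-5,-9,-9,-5,-9,-9,-5,-9
r0: 0,10,20,30,40,50,60,70,80,90,100,110,120,130,140,150,160,170,180,190,200,210,220,230,240,250,260,270,280,290,300,310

steps = 9; useful = 235; efficiency = 235/288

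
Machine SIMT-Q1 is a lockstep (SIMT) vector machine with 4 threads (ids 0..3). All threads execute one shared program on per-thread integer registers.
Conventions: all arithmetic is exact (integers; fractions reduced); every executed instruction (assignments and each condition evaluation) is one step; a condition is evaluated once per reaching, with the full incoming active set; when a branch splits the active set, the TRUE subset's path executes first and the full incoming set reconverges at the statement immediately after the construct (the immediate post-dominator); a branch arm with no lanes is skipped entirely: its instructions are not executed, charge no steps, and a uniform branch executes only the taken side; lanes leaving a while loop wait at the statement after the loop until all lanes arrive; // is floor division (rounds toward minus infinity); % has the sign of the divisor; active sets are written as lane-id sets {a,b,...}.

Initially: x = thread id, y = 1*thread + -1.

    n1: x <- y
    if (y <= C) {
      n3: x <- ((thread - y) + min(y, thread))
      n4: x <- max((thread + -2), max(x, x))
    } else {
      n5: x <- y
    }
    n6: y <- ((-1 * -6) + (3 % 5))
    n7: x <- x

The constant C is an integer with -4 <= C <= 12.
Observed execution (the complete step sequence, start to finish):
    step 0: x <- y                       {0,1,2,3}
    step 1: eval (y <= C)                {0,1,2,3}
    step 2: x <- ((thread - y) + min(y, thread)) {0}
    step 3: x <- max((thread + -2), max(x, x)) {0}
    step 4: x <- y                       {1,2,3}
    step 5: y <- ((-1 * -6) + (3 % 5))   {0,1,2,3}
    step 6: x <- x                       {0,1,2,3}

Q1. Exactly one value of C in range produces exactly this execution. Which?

Answer: C = -1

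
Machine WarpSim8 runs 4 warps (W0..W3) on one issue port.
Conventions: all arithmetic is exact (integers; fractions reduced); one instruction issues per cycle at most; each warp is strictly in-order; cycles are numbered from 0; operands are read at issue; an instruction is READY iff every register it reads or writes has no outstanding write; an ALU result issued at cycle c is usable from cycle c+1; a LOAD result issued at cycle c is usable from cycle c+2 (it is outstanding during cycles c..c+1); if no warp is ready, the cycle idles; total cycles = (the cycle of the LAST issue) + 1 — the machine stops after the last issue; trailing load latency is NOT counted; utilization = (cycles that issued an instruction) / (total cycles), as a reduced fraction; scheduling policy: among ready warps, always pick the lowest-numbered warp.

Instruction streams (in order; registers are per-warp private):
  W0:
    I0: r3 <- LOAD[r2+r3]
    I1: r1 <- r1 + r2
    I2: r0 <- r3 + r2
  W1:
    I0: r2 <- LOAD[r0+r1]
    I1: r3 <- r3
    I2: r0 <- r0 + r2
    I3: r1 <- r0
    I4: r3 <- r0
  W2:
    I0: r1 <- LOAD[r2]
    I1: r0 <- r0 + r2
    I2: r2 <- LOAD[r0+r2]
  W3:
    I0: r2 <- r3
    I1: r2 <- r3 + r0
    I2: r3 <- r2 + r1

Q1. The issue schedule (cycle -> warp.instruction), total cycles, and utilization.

cycle 0: W0.I0
cycle 1: W0.I1
cycle 2: W0.I2
cycle 3: W1.I0
cycle 4: W1.I1
cycle 5: W1.I2
cycle 6: W1.I3
cycle 7: W1.I4
cycle 8: W2.I0
cycle 9: W2.I1
cycle 10: W2.I2
cycle 11: W3.I0
cycle 12: W3.I1
cycle 13: W3.I2

Answer: 14 cycles, utilization 1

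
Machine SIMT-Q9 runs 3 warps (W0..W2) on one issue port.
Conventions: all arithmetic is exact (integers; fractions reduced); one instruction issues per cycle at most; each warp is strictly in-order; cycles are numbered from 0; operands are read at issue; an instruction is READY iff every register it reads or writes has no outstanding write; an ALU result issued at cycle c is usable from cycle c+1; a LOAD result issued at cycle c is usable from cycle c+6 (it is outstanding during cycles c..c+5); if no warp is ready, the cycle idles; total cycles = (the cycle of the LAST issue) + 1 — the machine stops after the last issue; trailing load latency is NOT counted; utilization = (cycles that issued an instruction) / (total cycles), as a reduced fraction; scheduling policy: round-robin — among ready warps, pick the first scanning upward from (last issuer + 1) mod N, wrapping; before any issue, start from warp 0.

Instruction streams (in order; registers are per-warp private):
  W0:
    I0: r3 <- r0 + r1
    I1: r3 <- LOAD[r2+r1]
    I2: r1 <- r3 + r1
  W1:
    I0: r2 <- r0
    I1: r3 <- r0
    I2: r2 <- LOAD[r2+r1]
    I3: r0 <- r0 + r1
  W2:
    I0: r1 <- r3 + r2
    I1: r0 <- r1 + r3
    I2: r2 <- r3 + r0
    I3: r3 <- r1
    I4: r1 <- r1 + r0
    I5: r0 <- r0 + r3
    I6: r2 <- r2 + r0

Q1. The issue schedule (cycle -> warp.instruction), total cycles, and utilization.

cycle 0: W0.I0
cycle 1: W1.I0
cycle 2: W2.I0
cycle 3: W0.I1
cycle 4: W1.I1
cycle 5: W2.I1
cycle 6: W1.I2
cycle 7: W2.I2
cycle 8: W1.I3
cycle 9: W2.I3
cycle 10: W0.I2
cycle 11: W2.I4
cycle 12: W2.I5
cycle 13: W2.I6

Answer: 14 cycles, utilization 1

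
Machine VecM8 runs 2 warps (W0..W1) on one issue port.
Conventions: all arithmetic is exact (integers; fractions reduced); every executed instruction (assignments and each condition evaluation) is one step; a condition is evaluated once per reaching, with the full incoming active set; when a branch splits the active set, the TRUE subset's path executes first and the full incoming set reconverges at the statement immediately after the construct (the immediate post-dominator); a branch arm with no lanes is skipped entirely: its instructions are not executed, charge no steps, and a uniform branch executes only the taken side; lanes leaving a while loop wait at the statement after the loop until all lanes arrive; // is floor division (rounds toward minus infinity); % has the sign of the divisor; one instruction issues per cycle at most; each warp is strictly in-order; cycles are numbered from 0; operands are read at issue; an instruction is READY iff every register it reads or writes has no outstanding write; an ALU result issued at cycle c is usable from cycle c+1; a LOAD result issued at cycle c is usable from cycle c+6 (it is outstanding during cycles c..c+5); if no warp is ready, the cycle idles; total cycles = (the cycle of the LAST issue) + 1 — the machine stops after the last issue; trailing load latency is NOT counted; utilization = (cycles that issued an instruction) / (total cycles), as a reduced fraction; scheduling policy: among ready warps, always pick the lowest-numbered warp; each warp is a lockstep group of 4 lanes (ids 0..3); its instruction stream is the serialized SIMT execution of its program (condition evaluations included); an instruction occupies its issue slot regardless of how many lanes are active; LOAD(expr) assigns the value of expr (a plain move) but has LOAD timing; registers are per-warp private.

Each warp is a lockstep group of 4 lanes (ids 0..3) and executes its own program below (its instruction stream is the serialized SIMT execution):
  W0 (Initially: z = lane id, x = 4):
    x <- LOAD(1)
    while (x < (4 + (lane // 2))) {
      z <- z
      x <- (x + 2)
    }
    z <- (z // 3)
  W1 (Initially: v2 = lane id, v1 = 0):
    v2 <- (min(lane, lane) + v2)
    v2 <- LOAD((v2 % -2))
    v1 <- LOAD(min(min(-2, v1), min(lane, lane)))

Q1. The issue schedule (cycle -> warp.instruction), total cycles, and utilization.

cycle 0: W0.I0
cycle 1: W1.I0
cycle 2: W1.I1
cycle 3: W1.I2
cycle 4: idle
cycle 5: idle
cycle 6: W0.I1
cycle 7: W0.I2
cycle 8: W0.I3
cycle 9: W0.I4
cycle 10: W0.I5
cycle 11: W0.I6
cycle 12: W0.I7
cycle 13: W0.I8

Answer: 14 cycles, utilization 6/7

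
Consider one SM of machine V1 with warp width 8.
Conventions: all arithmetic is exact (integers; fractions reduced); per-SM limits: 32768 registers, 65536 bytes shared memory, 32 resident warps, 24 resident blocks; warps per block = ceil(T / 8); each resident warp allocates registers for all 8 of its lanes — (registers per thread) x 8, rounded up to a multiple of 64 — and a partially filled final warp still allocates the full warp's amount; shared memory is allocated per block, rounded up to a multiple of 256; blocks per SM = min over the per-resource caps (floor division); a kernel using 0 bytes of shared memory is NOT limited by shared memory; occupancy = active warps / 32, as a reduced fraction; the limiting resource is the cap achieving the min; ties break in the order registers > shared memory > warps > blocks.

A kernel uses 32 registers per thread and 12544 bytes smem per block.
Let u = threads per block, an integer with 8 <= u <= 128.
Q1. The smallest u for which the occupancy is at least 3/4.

Answer: u = 33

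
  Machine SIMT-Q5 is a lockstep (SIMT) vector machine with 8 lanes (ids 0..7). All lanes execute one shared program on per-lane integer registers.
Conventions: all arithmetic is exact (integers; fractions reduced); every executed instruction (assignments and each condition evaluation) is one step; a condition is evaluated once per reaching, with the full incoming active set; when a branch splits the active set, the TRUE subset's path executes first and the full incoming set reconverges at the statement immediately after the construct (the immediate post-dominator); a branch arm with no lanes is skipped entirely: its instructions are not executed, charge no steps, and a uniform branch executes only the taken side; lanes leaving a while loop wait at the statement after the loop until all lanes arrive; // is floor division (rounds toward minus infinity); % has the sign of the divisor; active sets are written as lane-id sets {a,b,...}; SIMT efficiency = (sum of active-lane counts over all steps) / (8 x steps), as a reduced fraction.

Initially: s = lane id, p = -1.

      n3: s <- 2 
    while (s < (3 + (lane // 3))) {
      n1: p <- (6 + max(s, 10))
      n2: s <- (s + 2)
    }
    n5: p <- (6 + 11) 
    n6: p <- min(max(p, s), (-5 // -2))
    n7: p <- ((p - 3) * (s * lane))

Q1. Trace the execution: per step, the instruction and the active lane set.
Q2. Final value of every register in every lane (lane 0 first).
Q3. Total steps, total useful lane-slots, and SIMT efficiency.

step 0: s <- 2                       {0,1,2,3,4,5,6,7}
step 1: eval (s < (3 + (lane // 3))) {0,1,2,3,4,5,6,7}
step 2: p <- (6 + max(s, 10))        {0,1,2,3,4,5,6,7}
step 3: s <- (s + 2)                 {0,1,2,3,4,5,6,7}
step 4: eval (s < (3 + (lane // 3))) {0,1,2,3,4,5,6,7}
step 5: p <- (6 + max(s, 10))        {6,7}
step 6: s <- (s + 2)                 {6,7}
step 7: eval (s < (3 + (lane // 3))) {6,7}
step 8: p <- (6 + 11)                {0,1,2,3,4,5,6,7}
step 9: p <- min(max(p, s), (-5 // -2)) {0,1,2,3,4,5,6,7}
step 10: p <- ((p - 3) * (s * lane))  {0,1,2,3,4,5,6,7}

Answer: 11 steps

s: 4,4,4,4,4,4,6,6
p: 0,-4,-8,-12,-16,-20,-36,-42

steps = 11; useful = 70; efficiency = 70/88 = 35/44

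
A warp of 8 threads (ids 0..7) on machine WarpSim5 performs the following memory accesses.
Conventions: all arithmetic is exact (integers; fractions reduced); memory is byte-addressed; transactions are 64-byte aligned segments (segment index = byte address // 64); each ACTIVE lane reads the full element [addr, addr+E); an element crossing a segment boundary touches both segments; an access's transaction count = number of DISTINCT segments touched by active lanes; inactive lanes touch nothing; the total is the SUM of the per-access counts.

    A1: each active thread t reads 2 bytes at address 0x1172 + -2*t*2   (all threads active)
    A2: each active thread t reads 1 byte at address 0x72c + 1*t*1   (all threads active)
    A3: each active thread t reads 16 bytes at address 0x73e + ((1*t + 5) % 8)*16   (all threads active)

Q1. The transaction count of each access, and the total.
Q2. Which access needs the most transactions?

A1: 1 transaction
A2: 1 transaction
A3: 3 transactions

Answer: 1,1,3; total 5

Answer: A3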